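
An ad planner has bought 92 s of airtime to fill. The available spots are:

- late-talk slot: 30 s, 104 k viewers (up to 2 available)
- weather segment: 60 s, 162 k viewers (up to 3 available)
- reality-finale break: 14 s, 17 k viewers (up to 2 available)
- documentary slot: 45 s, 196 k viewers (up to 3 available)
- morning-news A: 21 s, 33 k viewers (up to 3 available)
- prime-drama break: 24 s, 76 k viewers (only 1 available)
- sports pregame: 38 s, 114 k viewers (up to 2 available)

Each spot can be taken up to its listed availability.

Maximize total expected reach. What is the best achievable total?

392

Density check — documentary slot 4.36, late-talk slot 3.47, prime-drama break 3.17, sports pregame 3.00 are the best per s.
Best packing: 2×documentary slot — 90 s, 392 total.
No other feasible combination exceeds 392.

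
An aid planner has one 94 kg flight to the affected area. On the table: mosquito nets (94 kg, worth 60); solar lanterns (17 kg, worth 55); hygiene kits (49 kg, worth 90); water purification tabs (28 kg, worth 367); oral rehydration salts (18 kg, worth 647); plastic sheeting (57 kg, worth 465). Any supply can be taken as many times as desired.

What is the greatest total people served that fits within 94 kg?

Best packing: 5×oral rehydration salts — 90 kg, 3235 total.

3235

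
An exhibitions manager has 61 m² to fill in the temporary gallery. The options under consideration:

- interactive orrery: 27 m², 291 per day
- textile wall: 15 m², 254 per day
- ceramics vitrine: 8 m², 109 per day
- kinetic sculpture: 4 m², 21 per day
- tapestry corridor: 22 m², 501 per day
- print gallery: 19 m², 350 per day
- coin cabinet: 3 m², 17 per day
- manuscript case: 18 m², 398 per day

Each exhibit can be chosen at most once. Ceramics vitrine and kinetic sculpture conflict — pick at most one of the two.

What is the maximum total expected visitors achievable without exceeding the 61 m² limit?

1249

Tapestry corridor + print gallery + manuscript case uses 59 of the 61 m² and totals 1249.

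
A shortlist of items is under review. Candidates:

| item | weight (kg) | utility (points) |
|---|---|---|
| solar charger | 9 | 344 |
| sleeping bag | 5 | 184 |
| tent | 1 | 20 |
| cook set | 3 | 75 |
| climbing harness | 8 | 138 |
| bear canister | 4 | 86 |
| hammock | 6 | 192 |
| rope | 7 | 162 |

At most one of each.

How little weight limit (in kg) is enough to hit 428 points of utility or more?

13

Look for the lowest-weight combination reaching 428.
Taking solar charger + tent + cook set gives 439 (≥ 428) for 13 kg.
Below 13 kg the best achievable stays under 428.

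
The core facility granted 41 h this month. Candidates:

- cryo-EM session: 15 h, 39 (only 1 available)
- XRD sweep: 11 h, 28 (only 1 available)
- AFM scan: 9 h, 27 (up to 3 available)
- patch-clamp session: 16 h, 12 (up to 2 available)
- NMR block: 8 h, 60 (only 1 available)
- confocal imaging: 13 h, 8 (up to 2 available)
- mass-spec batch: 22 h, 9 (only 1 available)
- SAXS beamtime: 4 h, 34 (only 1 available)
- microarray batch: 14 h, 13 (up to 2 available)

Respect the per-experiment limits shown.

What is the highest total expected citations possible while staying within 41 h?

176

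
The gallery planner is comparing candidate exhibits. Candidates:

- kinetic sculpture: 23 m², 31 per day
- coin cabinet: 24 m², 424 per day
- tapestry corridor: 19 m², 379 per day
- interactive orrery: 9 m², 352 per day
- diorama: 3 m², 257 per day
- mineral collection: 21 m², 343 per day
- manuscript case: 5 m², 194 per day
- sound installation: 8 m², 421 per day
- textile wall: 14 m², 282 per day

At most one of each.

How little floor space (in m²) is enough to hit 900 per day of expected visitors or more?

20

Minimise m² subject to total expected visitors ≥ 900.
interactive orrery + diorama + sound installation: 1030 expected visitors at 20 m².
No combination under 20 m² hits 900.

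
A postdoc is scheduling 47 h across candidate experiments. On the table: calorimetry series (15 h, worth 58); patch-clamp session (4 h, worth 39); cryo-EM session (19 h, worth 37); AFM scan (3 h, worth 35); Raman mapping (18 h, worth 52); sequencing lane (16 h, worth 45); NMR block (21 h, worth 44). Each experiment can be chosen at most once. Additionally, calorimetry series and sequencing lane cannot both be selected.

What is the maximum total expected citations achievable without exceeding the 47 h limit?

184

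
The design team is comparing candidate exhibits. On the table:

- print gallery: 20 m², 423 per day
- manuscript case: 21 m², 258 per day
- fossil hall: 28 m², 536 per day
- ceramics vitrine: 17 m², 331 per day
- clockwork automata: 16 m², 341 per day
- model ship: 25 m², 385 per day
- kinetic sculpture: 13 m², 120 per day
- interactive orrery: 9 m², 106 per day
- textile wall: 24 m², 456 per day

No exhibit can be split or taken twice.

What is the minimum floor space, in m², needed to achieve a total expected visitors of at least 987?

Need the lightest bundle worth ≥ 987.
fossil hall + textile wall: 992 expected visitors at 52 m².
No combination under 52 m² hits 987.

52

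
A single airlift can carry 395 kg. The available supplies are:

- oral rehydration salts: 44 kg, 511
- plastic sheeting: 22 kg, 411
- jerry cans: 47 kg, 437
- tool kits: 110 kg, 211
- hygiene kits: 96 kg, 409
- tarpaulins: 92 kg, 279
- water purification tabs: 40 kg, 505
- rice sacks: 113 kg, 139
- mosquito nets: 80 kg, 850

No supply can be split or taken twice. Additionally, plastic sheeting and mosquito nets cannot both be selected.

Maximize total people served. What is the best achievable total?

2712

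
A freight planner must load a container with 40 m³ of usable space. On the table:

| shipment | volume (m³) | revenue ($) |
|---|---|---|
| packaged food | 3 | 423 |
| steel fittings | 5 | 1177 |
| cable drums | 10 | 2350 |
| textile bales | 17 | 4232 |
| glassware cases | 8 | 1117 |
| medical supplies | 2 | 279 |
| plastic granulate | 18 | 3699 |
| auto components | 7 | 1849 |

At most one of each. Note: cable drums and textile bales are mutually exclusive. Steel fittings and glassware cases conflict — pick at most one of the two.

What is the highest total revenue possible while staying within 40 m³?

Taking steel fittings + textile bales + plastic granulate: 40 m³ used, 9108 in revenue.
An exhaustive check of the 256 subsets confirms 9108.

9108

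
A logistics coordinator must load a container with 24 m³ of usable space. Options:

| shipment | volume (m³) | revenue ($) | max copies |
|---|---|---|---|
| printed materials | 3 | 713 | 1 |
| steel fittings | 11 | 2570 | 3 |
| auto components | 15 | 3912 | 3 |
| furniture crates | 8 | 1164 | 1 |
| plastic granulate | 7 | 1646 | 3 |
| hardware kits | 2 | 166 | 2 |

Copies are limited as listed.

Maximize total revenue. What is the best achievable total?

5724

By revenue per m³: auto components 260.80, printed materials 237.67, plastic granulate 235.14, steel fittings 233.64 lead.
The ratio heuristic lands on printed materials + auto components + 2×hardware kits (4957) but leaves 2 m³ idle.
Dropping printed materials and hardware kits frees 5 m³; slotting in plastic granulate (7 m³) lifts the total to 5724 at 24 m³.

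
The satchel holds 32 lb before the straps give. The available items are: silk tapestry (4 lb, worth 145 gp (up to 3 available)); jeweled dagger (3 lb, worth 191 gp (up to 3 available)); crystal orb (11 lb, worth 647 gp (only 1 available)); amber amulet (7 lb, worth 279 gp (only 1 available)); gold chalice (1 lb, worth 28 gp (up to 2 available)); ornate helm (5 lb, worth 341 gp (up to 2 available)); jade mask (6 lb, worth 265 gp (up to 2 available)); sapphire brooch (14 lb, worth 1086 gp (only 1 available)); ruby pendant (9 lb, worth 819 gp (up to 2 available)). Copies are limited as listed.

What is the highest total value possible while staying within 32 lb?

2724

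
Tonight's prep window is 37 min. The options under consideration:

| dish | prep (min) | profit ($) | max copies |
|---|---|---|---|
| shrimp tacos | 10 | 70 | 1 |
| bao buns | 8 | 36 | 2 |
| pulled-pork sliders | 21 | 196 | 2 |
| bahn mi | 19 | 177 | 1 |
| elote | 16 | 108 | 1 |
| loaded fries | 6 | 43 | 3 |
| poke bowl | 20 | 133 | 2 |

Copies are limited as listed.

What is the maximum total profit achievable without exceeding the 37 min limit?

A density-first pass picks pulled-pork sliders + 2×loaded fries — 282 at 33 min.
Replace loaded fries with shrimp tacos: the trade gains 27 net, giving 309 at 37 min.
That's the maximum — no swap from here does better than 309.

309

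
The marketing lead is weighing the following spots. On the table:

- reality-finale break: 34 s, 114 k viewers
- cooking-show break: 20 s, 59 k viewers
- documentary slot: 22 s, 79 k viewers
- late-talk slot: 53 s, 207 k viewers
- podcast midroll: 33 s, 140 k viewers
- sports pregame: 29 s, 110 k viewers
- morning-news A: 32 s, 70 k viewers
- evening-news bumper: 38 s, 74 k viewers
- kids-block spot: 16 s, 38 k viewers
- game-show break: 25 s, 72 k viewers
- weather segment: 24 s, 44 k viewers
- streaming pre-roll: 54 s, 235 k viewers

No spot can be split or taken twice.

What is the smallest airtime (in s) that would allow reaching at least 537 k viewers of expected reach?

136

Look for the lowest-airtime combination reaching 537.
late-talk slot + sports pregame + streaming pre-roll reaches 552 using 136 s.
No combination under 136 s hits 537.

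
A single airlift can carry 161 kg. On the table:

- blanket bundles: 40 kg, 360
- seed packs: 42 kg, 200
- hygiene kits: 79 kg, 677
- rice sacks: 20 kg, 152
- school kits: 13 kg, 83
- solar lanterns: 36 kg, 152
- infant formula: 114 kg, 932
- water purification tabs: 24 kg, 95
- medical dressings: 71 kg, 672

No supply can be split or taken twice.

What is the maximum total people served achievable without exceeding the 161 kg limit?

By people served per kg: medical dressings 9.46, blanket bundles 9.00, hygiene kits 8.57, infant formula 8.18 lead.
Greedy by ratio would take blanket bundles + rice sacks + school kits + medical dressings: 144 kg used, total 1267.
The 73 kg tied up in blanket bundles and rice sacks and school kits is better spent on hygiene kits — total rises to 1349 (150 kg).
No other feasible combination exceeds 1349.

1349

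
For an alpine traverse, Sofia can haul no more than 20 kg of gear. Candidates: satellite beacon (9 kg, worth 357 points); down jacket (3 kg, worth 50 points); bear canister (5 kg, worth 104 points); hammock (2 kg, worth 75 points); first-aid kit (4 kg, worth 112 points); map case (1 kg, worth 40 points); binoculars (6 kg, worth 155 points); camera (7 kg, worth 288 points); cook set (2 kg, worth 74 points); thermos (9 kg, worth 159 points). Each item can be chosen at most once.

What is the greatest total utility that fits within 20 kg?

Ranking by ratio (utility/kg): camera 41.14, map case 40.00, satellite beacon 39.67, hammock 37.50.
Taking the top-ratio items first gives satellite beacon + hammock + map case + camera for 760 (19 kg).
The 1 kg tied up in map case is better spent on cook set — total rises to 794 (20 kg).

794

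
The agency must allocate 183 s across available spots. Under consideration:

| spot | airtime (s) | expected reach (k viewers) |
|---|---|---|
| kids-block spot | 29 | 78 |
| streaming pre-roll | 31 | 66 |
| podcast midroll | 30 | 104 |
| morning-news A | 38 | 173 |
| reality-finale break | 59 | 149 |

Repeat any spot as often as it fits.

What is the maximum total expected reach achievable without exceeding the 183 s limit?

796

Taking podcast midroll + 4×morning-news A: 182 s used, 796 in expected reach.
No other feasible combination exceeds 796.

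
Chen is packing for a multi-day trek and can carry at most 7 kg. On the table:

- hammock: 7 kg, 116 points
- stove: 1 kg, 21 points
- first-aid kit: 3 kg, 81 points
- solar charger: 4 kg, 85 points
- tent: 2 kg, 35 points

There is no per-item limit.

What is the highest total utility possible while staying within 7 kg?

Best packing: stove + 2×first-aid kit — 7 kg, 183 total.
Nothing else within 7 kg beats 183.

183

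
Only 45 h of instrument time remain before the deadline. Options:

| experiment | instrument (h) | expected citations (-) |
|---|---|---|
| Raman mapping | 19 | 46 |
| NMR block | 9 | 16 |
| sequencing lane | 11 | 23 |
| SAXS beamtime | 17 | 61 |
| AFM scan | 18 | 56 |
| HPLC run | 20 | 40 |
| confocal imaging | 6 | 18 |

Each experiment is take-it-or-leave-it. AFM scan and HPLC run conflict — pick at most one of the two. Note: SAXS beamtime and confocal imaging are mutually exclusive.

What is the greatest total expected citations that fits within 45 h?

133

Taking NMR block + SAXS beamtime + AFM scan: 44 h used, 133 in expected citations.
Nothing else feasible within 45 h beats 133.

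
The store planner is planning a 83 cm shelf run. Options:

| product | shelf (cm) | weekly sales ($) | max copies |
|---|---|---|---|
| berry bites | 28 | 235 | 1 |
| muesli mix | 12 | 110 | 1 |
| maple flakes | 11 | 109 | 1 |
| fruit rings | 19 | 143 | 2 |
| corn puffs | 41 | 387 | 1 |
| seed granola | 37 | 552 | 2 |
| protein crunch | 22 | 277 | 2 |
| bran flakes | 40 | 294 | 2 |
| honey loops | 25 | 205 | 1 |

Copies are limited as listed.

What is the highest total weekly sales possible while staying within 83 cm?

1106

A density-first pass picks 2×seed granola — 1104 at 74 cm.
Dropping seed granola frees 37 cm; slotting in 2×protein crunch (44 cm) lifts the total to 1106 at 81 cm.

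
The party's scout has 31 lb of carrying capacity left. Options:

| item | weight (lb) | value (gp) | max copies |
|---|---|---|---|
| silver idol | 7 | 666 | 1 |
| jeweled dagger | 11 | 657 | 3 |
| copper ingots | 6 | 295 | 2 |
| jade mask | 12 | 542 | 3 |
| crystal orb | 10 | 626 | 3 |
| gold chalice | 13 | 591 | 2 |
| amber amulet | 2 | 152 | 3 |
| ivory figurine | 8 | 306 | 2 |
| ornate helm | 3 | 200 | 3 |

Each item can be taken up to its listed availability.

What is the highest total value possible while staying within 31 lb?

2227

A density-first pass picks silver idol + copper ingots + 3×amber amulet + 3×ornate helm — 2017 at 28 lb.
Replace copper ingots and amber amulet with jeweled dagger: the trade gains 210 net, giving 2227 at 31 lb.
No other feasible combination exceeds 2227.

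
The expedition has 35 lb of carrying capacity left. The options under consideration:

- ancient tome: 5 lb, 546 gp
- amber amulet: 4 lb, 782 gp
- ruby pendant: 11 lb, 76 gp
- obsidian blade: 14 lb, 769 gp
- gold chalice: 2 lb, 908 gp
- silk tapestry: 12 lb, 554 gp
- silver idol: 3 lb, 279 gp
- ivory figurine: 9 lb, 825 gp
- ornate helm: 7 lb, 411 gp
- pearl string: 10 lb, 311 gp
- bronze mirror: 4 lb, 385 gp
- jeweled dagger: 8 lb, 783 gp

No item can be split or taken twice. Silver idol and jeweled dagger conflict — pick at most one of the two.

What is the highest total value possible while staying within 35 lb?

4255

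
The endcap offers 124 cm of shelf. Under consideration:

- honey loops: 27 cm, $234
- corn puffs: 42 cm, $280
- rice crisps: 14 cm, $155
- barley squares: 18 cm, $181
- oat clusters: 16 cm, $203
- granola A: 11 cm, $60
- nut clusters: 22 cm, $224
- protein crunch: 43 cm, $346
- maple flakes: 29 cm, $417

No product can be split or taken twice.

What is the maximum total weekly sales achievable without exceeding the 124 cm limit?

The ratio heuristic lands on rice crisps + barley squares + oat clusters + granola A + nut clusters + maple flakes (1240) but leaves 14 cm idle.
The 29 cm tied up in barley squares and granola A is better spent on protein crunch — total rises to 1345 (124 cm).
Next best is honey loops + barley squares + oat clusters + granola A + nut clusters + maple flakes at 1319 (123 cm) — short by 26.

1345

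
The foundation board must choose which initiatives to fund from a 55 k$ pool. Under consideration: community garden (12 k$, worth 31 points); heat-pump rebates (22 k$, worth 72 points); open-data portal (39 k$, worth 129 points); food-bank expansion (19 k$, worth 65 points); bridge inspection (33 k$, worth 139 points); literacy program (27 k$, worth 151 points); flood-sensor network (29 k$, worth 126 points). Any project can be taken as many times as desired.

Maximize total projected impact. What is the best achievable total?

302

Ranking by ratio (projected impact/k$): literacy program 5.59, flood-sensor network 4.34, bridge inspection 4.21, food-bank expansion 3.42.
Best packing: 2×literacy program — 54 k$, 302 total.
That's the maximum — no swap from here does better than 302.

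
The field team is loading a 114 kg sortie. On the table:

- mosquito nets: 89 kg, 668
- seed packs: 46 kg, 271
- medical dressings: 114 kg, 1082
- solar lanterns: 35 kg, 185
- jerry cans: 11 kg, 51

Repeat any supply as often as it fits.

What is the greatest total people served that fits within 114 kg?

By people served per kg: medical dressings 9.49, mosquito nets 7.51, seed packs 5.89, solar lanterns 5.29 lead.
The ratio ordering already packs tightly: medical dressings, 114 kg, 1082.
That's the maximum — no swap from here does better than 1082.

1082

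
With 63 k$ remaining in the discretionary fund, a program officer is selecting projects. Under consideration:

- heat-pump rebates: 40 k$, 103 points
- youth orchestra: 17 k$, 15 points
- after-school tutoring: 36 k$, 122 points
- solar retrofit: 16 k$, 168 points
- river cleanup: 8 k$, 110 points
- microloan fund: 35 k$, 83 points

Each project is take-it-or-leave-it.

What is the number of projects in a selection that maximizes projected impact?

Optimal total is 400.
One optimal bundle: after-school tutoring + solar retrofit + river cleanup (60 k$).
All optima have 3 projects.

3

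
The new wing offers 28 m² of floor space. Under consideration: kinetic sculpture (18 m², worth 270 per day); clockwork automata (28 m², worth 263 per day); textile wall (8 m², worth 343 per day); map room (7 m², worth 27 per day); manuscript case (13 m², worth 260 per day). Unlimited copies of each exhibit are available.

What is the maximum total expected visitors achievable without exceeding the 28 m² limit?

Best packing: 3×textile wall — 24 m², 1029 total.
Nothing else within 28 m² beats 1029.

1029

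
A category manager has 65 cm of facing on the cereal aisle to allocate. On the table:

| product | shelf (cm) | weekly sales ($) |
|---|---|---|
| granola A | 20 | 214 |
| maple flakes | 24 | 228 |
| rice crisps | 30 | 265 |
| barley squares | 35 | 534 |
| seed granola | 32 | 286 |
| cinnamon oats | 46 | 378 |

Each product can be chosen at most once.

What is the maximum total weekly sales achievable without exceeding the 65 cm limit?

799

Density check — barley squares 15.26, granola A 10.70, maple flakes 9.50 are the best per cm.
The ratio heuristic lands on granola A + barley squares (748) but leaves 10 cm idle.
Replace granola A with rice crisps: the trade gains 51 net, giving 799 at 65 cm.
Nothing else within 65 cm beats 799.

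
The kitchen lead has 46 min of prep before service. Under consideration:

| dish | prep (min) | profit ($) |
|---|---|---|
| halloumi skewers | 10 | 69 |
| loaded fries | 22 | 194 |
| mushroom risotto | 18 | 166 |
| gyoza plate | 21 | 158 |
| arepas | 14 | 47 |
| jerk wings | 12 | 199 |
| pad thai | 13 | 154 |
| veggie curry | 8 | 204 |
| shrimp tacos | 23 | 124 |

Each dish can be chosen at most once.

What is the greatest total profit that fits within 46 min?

626

Best packing: halloumi skewers + jerk wings + pad thai + veggie curry — 43 min, 626 total.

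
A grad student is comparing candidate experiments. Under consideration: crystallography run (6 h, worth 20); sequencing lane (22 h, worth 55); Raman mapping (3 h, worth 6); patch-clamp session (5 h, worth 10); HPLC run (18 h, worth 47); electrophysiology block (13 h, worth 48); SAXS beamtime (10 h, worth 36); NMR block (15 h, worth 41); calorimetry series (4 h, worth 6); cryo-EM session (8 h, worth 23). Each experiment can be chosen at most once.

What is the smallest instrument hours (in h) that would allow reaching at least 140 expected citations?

Minimise h subject to total expected citations ≥ 140.
Taking crystallography run + electrophysiology block + SAXS beamtime + NMR block gives 145 (≥ 140) for 44 h.
Below 44 h the best achievable stays under 140.

44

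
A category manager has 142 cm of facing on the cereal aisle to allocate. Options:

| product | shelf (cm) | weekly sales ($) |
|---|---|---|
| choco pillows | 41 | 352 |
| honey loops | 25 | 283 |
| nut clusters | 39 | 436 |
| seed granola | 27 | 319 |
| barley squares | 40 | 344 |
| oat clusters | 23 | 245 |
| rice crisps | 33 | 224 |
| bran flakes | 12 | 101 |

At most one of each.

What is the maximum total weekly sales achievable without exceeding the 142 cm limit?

1453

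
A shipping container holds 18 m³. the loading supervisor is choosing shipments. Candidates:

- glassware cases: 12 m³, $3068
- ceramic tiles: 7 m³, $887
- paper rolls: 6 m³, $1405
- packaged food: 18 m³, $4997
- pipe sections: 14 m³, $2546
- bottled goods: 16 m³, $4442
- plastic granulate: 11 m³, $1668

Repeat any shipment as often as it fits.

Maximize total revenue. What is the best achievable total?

4997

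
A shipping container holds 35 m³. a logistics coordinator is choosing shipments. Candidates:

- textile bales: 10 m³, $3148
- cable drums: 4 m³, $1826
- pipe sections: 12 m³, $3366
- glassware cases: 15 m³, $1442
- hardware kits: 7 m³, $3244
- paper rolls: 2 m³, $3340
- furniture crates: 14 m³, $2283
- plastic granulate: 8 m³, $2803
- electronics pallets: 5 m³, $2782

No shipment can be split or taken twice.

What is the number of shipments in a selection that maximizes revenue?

5

Optimal total is 15535.
pipe sections + hardware kits + paper rolls + plastic granulate + electronics pallets hits 15535 at 34 m³.
All optima have 5 shipments.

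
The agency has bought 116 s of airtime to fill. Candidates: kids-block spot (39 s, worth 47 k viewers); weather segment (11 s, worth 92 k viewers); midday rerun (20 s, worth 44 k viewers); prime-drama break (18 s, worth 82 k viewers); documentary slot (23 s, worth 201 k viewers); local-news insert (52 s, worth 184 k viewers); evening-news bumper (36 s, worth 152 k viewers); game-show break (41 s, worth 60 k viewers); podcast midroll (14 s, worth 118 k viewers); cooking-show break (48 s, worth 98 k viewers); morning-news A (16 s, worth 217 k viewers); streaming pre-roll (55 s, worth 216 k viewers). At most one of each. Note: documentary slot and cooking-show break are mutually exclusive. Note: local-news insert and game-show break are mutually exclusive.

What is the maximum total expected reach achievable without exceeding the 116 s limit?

812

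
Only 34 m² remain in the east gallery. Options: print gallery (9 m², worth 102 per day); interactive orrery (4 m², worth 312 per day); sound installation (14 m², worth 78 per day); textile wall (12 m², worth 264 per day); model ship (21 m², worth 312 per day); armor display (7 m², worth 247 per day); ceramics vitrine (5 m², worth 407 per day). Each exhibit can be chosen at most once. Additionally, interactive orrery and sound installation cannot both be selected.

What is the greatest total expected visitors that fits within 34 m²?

1230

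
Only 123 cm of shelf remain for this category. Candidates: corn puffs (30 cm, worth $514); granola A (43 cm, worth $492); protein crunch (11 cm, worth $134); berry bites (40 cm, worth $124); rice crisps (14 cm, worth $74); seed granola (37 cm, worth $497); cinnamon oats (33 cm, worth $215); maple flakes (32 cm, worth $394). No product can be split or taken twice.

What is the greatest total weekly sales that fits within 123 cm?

Density check — corn puffs 17.13, seed granola 13.43, maple flakes 12.31, protein crunch 12.18 are the best per cm.
A density-first pass picks corn puffs + protein crunch + seed granola + maple flakes — 1539 at 110 cm.
The 32 cm tied up in maple flakes is better spent on granola A — total rises to 1637 (121 cm).

1637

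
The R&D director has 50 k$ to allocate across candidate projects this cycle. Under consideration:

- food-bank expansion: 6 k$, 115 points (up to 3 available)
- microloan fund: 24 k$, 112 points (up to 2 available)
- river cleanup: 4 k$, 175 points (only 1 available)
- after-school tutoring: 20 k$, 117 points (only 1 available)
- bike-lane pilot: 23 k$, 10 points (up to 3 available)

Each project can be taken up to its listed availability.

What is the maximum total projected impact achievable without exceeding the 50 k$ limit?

3×food-bank expansion + river cleanup + after-school tutoring uses 42 of the 50 k$ and totals 637.
No other feasible combination exceeds 637.

637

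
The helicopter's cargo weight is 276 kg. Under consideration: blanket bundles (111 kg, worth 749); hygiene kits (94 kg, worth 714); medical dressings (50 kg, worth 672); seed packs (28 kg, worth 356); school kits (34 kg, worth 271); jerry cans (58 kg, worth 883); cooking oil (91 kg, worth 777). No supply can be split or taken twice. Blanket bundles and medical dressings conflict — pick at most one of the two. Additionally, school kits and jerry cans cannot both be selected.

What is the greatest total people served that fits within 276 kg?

2730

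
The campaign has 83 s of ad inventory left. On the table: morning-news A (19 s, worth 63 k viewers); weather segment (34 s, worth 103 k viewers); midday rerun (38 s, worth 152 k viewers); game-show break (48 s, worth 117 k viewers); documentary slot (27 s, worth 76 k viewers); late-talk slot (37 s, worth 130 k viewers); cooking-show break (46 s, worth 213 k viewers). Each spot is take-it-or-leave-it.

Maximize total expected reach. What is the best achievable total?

By expected reach per s: cooking-show break 4.63, midday rerun 4.00, late-talk slot 3.51 lead.
Taking late-talk slot + cooking-show break: 83 s used, 343 in expected reach.
Nothing else within 83 s beats 343.

343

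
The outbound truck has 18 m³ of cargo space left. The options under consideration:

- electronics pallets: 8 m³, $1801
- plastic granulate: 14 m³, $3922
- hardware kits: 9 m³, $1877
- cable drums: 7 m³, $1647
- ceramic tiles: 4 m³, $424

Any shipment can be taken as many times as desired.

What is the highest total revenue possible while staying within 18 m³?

Taking plastic granulate + ceramic tiles: 18 m³ used, 4346 in revenue.
Every other selection either busts 18 m³ or fails to beat 4346.

4346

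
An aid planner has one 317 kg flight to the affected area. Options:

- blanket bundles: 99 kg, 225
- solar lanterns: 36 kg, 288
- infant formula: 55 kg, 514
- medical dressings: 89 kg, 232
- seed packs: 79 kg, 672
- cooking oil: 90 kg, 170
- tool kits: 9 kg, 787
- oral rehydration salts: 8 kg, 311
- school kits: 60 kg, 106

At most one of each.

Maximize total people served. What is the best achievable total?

2804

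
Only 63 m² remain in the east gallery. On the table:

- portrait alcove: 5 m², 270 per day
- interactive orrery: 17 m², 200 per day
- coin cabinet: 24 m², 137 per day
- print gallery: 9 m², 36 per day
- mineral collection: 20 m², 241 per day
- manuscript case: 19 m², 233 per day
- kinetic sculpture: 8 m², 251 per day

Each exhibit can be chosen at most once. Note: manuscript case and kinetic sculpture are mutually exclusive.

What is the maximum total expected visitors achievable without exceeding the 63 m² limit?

998

Taking portrait alcove + interactive orrery + print gallery + mineral collection + kinetic sculpture: 59 m² used, 998 in expected visitors.
The closest alternative, portrait alcove + interactive orrery + mineral collection + kinetic sculpture, reaches only 962.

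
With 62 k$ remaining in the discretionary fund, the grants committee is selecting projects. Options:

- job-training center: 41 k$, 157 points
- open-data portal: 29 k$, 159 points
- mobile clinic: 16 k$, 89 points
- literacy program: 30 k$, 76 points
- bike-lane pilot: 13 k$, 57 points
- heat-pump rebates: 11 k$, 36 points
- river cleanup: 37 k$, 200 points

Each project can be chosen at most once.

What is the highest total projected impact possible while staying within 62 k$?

Best packing: open-data portal + mobile clinic + bike-lane pilot — 58 k$, 305 total.
Runner-up bike-lane pilot + heat-pump rebates + river cleanup tops out at 293.

305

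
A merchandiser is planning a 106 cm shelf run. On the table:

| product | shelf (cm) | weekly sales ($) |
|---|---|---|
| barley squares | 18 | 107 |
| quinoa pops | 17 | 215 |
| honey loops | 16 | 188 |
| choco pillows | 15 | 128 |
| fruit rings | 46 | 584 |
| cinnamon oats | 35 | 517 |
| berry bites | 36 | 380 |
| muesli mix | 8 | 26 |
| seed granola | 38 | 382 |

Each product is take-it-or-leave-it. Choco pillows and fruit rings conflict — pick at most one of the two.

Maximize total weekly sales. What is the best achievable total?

1342

The ratio ordering already packs tightly: quinoa pops + fruit rings + cinnamon oats + muesli mix, 106 cm, 1342.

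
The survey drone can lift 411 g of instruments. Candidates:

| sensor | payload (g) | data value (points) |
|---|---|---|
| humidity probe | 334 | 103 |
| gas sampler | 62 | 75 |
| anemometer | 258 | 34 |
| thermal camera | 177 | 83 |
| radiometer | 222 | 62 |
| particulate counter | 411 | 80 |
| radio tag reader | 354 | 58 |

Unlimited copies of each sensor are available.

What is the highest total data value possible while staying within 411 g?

450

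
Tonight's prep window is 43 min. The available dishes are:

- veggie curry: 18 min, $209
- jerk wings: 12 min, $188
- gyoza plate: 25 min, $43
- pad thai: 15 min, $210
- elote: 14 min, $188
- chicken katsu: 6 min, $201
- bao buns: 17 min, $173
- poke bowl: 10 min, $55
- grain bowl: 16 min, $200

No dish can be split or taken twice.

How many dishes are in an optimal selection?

Optimal total is 654.
One optimal bundle: jerk wings + pad thai + chicken katsu + poke bowl (43 min).
All optima have 4 dishes.

4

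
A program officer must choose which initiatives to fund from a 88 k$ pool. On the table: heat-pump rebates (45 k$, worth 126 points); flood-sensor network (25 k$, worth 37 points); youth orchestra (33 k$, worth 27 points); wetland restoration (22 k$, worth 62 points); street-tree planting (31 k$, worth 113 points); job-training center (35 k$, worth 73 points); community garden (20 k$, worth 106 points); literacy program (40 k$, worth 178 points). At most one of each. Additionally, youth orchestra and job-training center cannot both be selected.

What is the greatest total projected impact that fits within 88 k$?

Density check — community garden 5.30, literacy program 4.45, street-tree planting 3.65 are the best per k$.
Wetland restoration + community garden + literacy program uses 82 of the 88 k$ and totals 346.

346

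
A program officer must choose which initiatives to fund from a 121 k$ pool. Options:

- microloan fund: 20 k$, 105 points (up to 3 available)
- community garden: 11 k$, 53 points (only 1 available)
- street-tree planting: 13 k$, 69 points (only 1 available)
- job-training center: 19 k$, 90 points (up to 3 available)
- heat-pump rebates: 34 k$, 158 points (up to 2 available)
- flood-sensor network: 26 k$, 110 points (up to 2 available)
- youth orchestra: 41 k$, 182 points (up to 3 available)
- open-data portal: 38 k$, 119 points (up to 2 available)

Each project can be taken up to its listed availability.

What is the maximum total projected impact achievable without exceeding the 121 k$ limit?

602

Ranking by ratio (projected impact/k$): street-tree planting 5.31, microloan fund 5.25, community garden 4.82.
Filling by ratio: 3×microloan fund + community garden + street-tree planting + job-training center for 527, with 18 k$ left unused.
The 20 k$ tied up in microloan fund is better spent on 2×job-training center — total rises to 602 (121 k$).
Nothing else within 121 k$ beats 602.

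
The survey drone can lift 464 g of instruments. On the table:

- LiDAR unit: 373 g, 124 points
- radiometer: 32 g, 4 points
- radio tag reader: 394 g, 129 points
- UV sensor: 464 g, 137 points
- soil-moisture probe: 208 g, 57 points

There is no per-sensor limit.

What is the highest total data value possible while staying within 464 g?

137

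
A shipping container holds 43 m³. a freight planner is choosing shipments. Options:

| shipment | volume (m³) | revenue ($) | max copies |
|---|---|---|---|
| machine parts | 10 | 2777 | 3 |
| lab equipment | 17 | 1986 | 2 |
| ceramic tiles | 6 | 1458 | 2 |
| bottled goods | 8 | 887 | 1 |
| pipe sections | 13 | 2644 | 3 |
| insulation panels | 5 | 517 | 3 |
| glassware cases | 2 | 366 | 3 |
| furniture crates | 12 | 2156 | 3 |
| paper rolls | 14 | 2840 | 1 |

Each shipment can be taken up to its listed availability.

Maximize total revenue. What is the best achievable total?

Taking 3×machine parts + 2×ceramic tiles: 42 m³ used, 11247 in revenue.
Nothing else within 43 m³ beats 11247.

11247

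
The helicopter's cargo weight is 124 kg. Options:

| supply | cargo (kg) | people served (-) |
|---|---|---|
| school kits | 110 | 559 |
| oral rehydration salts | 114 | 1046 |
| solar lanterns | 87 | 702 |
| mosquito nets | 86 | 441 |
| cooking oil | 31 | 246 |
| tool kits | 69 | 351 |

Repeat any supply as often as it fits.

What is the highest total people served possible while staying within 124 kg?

1046

Best packing: oral rehydration salts — 114 kg, 1046 total.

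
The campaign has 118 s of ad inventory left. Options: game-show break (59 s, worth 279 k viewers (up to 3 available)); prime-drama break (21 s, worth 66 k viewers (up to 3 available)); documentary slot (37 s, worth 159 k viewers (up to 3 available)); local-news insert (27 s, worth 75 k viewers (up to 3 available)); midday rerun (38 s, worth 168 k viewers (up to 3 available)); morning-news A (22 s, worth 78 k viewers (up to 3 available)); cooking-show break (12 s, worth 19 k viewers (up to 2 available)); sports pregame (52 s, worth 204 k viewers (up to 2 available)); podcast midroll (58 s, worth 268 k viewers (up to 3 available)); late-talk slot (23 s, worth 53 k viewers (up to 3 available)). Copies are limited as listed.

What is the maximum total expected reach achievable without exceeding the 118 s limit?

By expected reach per s: game-show break 4.73, podcast midroll 4.62, midday rerun 4.42, documentary slot 4.30 lead.
Best packing: 2×game-show break — 118 s, 558 total.
Every other selection either busts 118 s or exceeds an availability limit or fails to beat 558.

558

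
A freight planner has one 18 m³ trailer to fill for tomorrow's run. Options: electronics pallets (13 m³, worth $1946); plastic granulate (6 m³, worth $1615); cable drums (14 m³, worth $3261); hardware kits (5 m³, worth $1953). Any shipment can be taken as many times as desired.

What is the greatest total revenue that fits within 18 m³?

5859

Taking 3×hardware kits: 15 m³ used, 5859 in revenue.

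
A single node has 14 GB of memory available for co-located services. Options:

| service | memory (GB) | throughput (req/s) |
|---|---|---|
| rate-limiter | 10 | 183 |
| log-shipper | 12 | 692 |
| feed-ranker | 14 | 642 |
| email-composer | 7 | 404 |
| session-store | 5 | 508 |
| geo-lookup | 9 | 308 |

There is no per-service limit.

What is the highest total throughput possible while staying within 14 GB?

1016

2×session-store uses 10 of the 14 GB and totals 1016.
The spare 4 GB is too small for any remaining service, and no exchange beats 1016.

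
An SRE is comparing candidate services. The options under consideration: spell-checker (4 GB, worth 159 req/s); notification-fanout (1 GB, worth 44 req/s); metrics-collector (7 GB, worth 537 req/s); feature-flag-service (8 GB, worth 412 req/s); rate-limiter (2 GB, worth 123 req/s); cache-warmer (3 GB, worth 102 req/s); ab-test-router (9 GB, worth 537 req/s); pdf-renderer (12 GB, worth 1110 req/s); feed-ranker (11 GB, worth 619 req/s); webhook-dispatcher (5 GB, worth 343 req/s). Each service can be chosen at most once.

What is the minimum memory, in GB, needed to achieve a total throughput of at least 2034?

25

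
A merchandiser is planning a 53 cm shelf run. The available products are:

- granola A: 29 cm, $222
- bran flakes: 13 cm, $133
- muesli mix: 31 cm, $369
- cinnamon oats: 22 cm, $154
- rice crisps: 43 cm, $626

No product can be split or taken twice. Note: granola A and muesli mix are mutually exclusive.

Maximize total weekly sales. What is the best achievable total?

Best packing: rice crisps — 43 cm, 626 total.
Next best is muesli mix + cinnamon oats at 523 (53 cm) — short by 103.

626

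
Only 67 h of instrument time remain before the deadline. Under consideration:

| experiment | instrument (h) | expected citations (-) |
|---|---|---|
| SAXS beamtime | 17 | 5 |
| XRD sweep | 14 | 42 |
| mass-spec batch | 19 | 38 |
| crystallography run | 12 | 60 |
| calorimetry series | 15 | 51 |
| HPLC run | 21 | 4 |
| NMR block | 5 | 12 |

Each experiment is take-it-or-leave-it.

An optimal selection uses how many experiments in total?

Optimal total is 203.
For example XRD sweep + mass-spec batch + crystallography run + calorimetry series + NMR block achieves it, using 65 h.
Any selection reaching 203 contains exactly 5 experiments.

5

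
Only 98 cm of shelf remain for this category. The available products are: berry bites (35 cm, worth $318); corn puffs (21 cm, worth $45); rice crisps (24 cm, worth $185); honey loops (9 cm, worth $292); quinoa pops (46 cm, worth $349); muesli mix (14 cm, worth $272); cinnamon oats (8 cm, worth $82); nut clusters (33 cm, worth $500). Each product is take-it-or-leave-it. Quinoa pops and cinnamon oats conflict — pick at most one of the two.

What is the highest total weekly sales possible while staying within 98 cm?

1382

By weekly sales per cm: honey loops 32.44, muesli mix 19.43, nut clusters 15.15, cinnamon oats 10.25 lead.
The ratio heuristic lands on rice crisps + honey loops + muesli mix + cinnamon oats + nut clusters (1331) but leaves 10 cm idle.
The 32 cm tied up in rice crisps and cinnamon oats is better spent on berry bites — total rises to 1382 (91 cm).
Runner-up rice crisps + honey loops + muesli mix + cinnamon oats + nut clusters tops out at 1331.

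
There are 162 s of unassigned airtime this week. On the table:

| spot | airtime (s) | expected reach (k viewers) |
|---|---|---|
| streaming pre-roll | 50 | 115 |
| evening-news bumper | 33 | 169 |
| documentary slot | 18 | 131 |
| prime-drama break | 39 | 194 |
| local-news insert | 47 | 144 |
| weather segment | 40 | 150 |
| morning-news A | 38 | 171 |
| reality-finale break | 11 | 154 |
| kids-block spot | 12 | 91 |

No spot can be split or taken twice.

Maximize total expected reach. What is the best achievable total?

910

Evening-news bumper + documentary slot + prime-drama break + morning-news A + reality-finale break + kids-block spot uses 151 of the 162 s and totals 910.
The closest alternative, documentary slot + prime-drama break + weather segment + morning-news A + reality-finale break + kids-block spot, reaches only 891.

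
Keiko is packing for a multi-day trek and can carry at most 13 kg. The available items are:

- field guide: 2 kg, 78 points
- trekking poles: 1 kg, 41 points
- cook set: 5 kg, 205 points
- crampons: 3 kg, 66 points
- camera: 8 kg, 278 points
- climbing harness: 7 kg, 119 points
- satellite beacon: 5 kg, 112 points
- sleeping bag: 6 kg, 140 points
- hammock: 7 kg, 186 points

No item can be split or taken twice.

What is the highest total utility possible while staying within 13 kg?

483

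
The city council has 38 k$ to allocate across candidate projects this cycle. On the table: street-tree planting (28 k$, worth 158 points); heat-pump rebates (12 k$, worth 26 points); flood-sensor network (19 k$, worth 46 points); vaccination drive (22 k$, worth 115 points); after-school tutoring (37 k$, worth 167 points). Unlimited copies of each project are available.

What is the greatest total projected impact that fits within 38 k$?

167

Taking the top-ratio projects first gives street-tree planting for 158 (28 k$).
Replace street-tree planting with after-school tutoring: the trade gains 9 net, giving 167 at 37 k$.
That's the maximum — no swap from here does better than 167.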